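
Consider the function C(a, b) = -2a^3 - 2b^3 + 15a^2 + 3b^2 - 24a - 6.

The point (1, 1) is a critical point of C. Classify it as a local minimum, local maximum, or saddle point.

saddle point

The mixed partial ∂²C/∂a∂b is 0, so the Hessian at any point is diag(C_aa, C_bb) = diag(6(-2a + 5), 6(-2b + 1)).
At (1, 1): H = diag(18, -6).
The eigenvalues have opposite signs, so H is indefinite: a saddle point.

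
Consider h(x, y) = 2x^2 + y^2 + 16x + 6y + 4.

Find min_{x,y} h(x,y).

-37

h(x,y) separates as P(x) + Q(y) + 4, so its minimum is min P + min Q + 4.
P'(x) = 4x + 16 vanishes at x ∈ {-4}; Q'(y) = 2y + 6 vanishes at y ∈ {-3}.
Local minima of P (where P''>0): P(-4)=-32. Local minima of Q: Q(-3)=-9.
So the global minimum of h is P(-4) + Q(-3) + 4 = -32 − 9 + 4 = -37, attained at (-4, -3).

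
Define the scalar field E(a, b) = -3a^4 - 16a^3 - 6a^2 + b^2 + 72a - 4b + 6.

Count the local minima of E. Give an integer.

1

E separates as a function of a plus a function of b, so ∇E=0 decouples.
∂E/∂a = -12(a - 1)(a + 2)(a + 3) = 0 at a ∈ {-3, -2, 1}; ∂E/∂b = 2(b - 2) = 0 at b ∈ {2}.
The Hessian is diagonal: diag(E_aa, E_bb). Second derivatives: E_aa(-3)=-48, E_aa(-2)=36, E_aa(1)=-144; E_bb(2)=2.
Local minima occur where both diagonal entries positive: (-2, 2). Count: 1.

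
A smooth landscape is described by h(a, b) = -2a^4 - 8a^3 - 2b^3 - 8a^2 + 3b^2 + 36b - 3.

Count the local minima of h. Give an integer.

1

h separates as a function of a plus a function of b, so ∇h=0 decouples.
∂h/∂a = -8a(a + 1)(a + 2) = 0 at a ∈ {-2, -1, 0}; ∂h/∂b = -6(b - 3)(b + 2) = 0 at b ∈ {-2, 3}.
The Hessian is diagonal: diag(h_aa, h_bb). Second derivatives: h_aa(-2)=-16, h_aa(-1)=8, h_aa(0)=-16; h_bb(-2)=30, h_bb(3)=-30.
Local minima occur where both diagonal entries positive: (-1, -2). Count: 1.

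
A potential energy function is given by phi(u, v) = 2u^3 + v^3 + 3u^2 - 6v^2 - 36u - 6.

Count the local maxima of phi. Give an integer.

1

phi separates as a function of u plus a function of v, so ∇phi=0 decouples.
∂phi/∂u = 6(u - 2)(u + 3) = 0 at u ∈ {-3, 2}; ∂phi/∂v = 3v(v - 4) = 0 at v ∈ {0, 4}.
The Hessian is diagonal: diag(phi_uu, phi_vv). Second derivatives: phi_uu(-3)=-30, phi_uu(2)=30; phi_vv(0)=-12, phi_vv(4)=12.
Local maxima occur where both diagonal entries negative: (-3, 0). Count: 1.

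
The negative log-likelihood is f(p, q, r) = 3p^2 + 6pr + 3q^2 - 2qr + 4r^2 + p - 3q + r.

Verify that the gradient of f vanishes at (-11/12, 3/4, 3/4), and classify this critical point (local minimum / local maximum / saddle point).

local minimum

∇f = (6p + 6r + 1, 6q - 2r - 3, 6p - 2q + 8r + 1); substituting (-11/12, 3/4, 3/4) gives ∇f = (0, 0, 0), so (-11/12, 3/4, 3/4) is indeed a critical point.
The Hessian is constant: H = [[6, 0, 6], [0, 6, -2], [6, -2, 8]].
Leading principal minors: Δ₁ = 6, Δ₂ = 36, Δ₃ = 48.
All leading minors are positive, so H is positive definite: a local minimum.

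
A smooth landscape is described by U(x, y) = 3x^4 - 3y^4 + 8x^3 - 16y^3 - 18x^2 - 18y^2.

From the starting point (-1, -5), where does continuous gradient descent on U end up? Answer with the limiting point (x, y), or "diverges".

U is separable, so gradient descent decouples: x follows -∂U/∂x, y follows -∂U/∂y.
∂U/∂x = 12x(x - 1)(x + 3); at x=-1 this is 48, so x decreases.
∂U/∂y = -12y(y + 1)(y + 3); at y=-5 this is 480, so y decreases.
The y-coordinate has no critical point in that direction and runs off to infinity.

diverges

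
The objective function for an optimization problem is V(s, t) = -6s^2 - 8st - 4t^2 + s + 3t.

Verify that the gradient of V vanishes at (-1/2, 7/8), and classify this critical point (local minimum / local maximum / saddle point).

∇V = (-12s - 8t + 1, -8s - 8t + 3); substituting (-1/2, 7/8) gives ∇V = (0, 0), so (-1/2, 7/8) is indeed a critical point.
The Hessian of V is constant: H = [[-12, -8], [-8, -8]].
det(H) = (-12)·(-8) − (-8)² = 32.
det(H) > 0 and tr(H) = -20 < 0, so H is negative definite and the point is a local maximum.

local maximum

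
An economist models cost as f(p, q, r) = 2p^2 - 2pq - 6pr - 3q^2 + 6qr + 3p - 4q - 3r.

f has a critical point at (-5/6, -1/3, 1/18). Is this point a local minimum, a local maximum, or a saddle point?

saddle point

The Hessian is constant: H = [[4, -2, -6], [-2, -6, 6], [-6, 6, 0]].
Leading principal minors: Δ₁ = 4, Δ₂ = -28, Δ₃ = 216.
The minors fit neither the all-positive nor the alternating-sign pattern, so H is indefinite: a saddle point.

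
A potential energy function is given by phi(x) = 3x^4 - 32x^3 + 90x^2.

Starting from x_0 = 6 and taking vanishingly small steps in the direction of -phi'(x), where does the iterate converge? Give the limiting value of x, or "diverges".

5

phi'(x) = 12x(x - 5)(x - 3), so phi'(6) = 216.
Gradient descent moves in the -phi' direction, i.e. x is decreasing.
The nearest critical point in that direction is x = 5, where phi'' = 120 > 0 (a local minimum). The iterate converges there.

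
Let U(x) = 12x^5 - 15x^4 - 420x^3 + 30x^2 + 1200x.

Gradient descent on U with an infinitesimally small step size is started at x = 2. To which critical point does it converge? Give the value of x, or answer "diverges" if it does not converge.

U'(x) = 60(x - 5)(x - 1)(x + 1)(x + 4), so U'(2) = -3240.
Gradient descent moves in the -U' direction, i.e. x is increasing.
The nearest critical point in that direction is x = 5, where U'' = 12960 > 0 (a local minimum). The iterate converges there.

5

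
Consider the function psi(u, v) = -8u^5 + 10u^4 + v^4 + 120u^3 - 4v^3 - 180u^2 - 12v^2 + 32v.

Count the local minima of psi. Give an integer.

psi separates as a function of u plus a function of v, so ∇psi=0 decouples.
∂psi/∂u = -40u(u - 3)(u - 1)(u + 3) = 0 at u ∈ {-3, 0, 1, 3}; ∂psi/∂v = 4(v - 4)(v - 1)(v + 2) = 0 at v ∈ {-2, 1, 4}.
The Hessian is diagonal: diag(psi_uu, psi_vv). Second derivatives: psi_uu(-3)=2880, psi_uu(0)=-360, psi_uu(1)=320, psi_uu(3)=-1440; psi_vv(-2)=72, psi_vv(1)=-36, psi_vv(4)=72.
Local minima occur where both diagonal entries positive: (-3, -2), (-3, 4), (1, -2), (1, 4). Count: 4.

4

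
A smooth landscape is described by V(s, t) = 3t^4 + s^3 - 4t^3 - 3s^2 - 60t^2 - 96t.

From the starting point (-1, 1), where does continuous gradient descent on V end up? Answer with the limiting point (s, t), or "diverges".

V is separable, so gradient descent decouples: s follows -∂V/∂s, t follows -∂V/∂t.
∂V/∂s = 3s(s - 2); at s=-1 this is 9, so s decreases.
∂V/∂t = 12(t - 4)(t + 1)(t + 2); at t=1 this is -216, so t increases.
The s-coordinate has no critical point in that direction and runs off to infinity.

diverges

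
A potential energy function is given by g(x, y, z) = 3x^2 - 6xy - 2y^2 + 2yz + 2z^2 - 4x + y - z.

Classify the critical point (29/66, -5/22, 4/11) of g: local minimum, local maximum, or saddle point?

The Hessian is constant: H = [[6, -6, 0], [-6, -4, 2], [0, 2, 4]].
Leading principal minors: Δ₁ = 6, Δ₂ = -60, Δ₃ = -264.
The minors fit neither the all-positive nor the alternating-sign pattern, so H is indefinite: a saddle point.

saddle point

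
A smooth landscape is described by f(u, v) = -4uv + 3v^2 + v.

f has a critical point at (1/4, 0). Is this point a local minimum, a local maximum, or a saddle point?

saddle point

The Hessian of f is constant: H = [[0, -4], [-4, 6]].
det(H) = 0·6 − (-4)² = -16.
Since det(H) < 0, H is indefinite and the critical point is a saddle point.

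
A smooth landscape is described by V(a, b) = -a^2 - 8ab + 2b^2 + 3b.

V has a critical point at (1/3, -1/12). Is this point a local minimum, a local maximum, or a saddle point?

saddle point

The Hessian of V is constant: H = [[-2, -8], [-8, 4]].
det(H) = (-2)·4 − (-8)² = -72.
Since det(H) < 0, H is indefinite and the critical point is a saddle point.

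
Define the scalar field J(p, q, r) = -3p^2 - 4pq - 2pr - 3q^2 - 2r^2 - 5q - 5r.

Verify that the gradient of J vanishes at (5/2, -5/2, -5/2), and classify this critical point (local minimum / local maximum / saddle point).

∇J = (-6p - 4q - 2r, -4p - 6q - 5, -2p - 4r - 5); substituting (5/2, -5/2, -5/2) gives ∇J = (0, 0, 0), so (5/2, -5/2, -5/2) is indeed a critical point.
The Hessian is constant: H = [[-6, -4, -2], [-4, -6, 0], [-2, 0, -4]].
Leading principal minors: Δ₁ = -6, Δ₂ = 20, Δ₃ = -56.
The minors alternate sign starting negative (−, +, −), so H is negative definite: a local maximum.

local maximum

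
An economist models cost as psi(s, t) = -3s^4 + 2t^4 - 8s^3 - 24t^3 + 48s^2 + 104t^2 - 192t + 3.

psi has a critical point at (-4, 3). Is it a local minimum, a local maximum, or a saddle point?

local maximum

The mixed partial ∂²psi/∂s∂t is 0, so the Hessian at any point is diag(psi_ss, psi_tt) = diag(12(-3s^2 - 4s + 8), 8(3t^2 - 18t + 26)).
At (-4, 3): H = diag(-288, -8).
Both eigenvalues are negative, so H is negative definite: a local maximum.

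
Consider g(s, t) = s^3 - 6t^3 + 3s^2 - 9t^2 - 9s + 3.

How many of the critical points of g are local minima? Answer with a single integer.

1

g separates as a function of s plus a function of t, so ∇g=0 decouples.
∂g/∂s = 3(s - 1)(s + 3) = 0 at s ∈ {-3, 1}; ∂g/∂t = -18t(t + 1) = 0 at t ∈ {-1, 0}.
The Hessian is diagonal: diag(g_ss, g_tt). Second derivatives: g_ss(-3)=-12, g_ss(1)=12; g_tt(-1)=18, g_tt(0)=-18.
Local minima occur where both diagonal entries positive: (1, -1). Count: 1.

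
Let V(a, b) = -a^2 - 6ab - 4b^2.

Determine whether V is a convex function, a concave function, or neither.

V is quadratic, so its Hessian is the constant matrix H = [[-2, -6], [-6, -8]].
det(H) = -20, tr(H) = -10.
det(H) < 0, so H is indefinite: neither convex nor concave.

neither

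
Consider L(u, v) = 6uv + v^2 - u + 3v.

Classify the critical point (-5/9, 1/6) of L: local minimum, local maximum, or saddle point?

The Hessian of L is constant: H = [[0, 6], [6, 2]].
det(H) = 0·2 − 6² = -36.
Since det(H) < 0, H is indefinite and the critical point is a saddle point.

saddle point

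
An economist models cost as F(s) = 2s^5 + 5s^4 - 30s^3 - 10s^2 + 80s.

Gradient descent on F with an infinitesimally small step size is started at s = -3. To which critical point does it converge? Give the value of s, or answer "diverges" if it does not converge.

-1

F'(s) = 10(s - 2)(s - 1)(s + 1)(s + 4), so F'(-3) = -400.
Gradient descent moves in the -F' direction, i.e. s is increasing.
The nearest critical point in that direction is s = -1, where F'' = 180 > 0 (a local minimum). The iterate converges there.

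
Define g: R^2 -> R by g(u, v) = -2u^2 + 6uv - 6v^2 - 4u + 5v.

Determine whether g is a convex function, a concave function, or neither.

concave

g is quadratic, so its Hessian is the constant matrix H = [[-4, 6], [6, -12]].
det(H) = 12, tr(H) = -16.
det(H) > 0 and tr(H) < 0, so H is negative definite everywhere: concave.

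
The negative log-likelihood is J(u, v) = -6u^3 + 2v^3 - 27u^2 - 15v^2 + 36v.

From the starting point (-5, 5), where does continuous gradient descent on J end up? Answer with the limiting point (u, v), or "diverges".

(-3, 3)

J is separable, so gradient descent decouples: u follows -∂J/∂u, v follows -∂J/∂v.
∂J/∂u = -18u(u + 3); at u=-5 this is -180, so u increases.
∂J/∂v = 6(v - 3)(v - 2); at v=5 this is 36, so v decreases.
u converges to its nearest critical value -3 (a local min of the u-part); v converges to 3. The iterate converges to (-3, 3).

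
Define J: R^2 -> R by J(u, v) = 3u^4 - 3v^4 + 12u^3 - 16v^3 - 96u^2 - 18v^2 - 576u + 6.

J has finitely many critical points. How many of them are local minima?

2

J separates as a function of u plus a function of v, so ∇J=0 decouples.
∂J/∂u = 12(u - 4)(u + 3)(u + 4) = 0 at u ∈ {-4, -3, 4}; ∂J/∂v = -12v(v + 1)(v + 3) = 0 at v ∈ {-3, -1, 0}.
The Hessian is diagonal: diag(J_uu, J_vv). Second derivatives: J_uu(-4)=96, J_uu(-3)=-84, J_uu(4)=672; J_vv(-3)=-72, J_vv(-1)=24, J_vv(0)=-36.
Local minima occur where both diagonal entries positive: (-4, -1), (4, -1). Count: 2.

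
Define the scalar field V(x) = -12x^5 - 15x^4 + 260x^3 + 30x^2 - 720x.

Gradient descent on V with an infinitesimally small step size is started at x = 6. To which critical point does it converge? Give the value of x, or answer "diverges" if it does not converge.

V'(x) = -60(x - 3)(x - 1)(x + 1)(x + 4), so V'(6) = -63000.
Gradient descent moves in the -V' direction, i.e. x is increasing.
There is no critical point above x=6, and V' keeps the same sign, so the iterate runs off to +∞.

diverges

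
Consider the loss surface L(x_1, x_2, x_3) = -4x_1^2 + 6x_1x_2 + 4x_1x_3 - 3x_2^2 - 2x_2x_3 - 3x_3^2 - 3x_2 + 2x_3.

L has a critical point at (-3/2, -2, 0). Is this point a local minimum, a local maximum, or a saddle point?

The Hessian is constant: H = [[-8, 6, 4], [6, -6, -2], [4, -2, -6]].
Leading principal minors: Δ₁ = -8, Δ₂ = 12, Δ₃ = -40.
The minors alternate sign starting negative (−, +, −), so H is negative definite: a local maximum.

local maximum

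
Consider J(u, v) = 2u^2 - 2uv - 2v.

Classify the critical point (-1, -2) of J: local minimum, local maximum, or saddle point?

The Hessian of J is constant: H = [[4, -2], [-2, 0]].
det(H) = 4·0 − (-2)² = -4.
Since det(H) < 0, H is indefinite and the critical point is a saddle point.

saddle point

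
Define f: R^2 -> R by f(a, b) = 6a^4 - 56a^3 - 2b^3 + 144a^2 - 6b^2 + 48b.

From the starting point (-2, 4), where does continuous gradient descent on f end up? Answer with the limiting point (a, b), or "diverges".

f is separable, so gradient descent decouples: a follows -∂f/∂a, b follows -∂f/∂b.
∂f/∂a = 24a(a - 4)(a - 3); at a=-2 this is -1440, so a increases.
∂f/∂b = -6(b - 2)(b + 4); at b=4 this is -96, so b increases.
The b-coordinate has no critical point in that direction and runs off to infinity.

diverges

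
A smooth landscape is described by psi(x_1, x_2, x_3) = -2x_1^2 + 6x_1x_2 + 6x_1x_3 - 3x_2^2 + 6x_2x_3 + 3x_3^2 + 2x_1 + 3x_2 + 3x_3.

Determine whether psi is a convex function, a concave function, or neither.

neither

psi is quadratic, so its Hessian is the constant matrix H = [[-4, 6, 6], [6, -6, 6], [6, 6, 6]].
Leading principal minors: -4, -12, 720.
Neither pattern holds ⇒ H is indefinite ⇒ neither convex nor concave.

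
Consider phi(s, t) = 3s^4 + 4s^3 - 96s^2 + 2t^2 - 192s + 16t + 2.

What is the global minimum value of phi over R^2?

phi(s,t) separates as P(s) + Q(t) + 2, so its minimum is min P + min Q + 2.
P'(s) = 12(s - 4)(s + 1)(s + 4) vanishes at s ∈ {-4, -1, 4}; Q'(t) = 4(t + 4) vanishes at t ∈ {-4}.
Local minima of P (where P''>0): P(-4)=-256, P(4)=-1280. Local minima of Q: Q(-4)=-32.
So the global minimum of phi is P(4) + Q(-4) + 2 = -1280 − 32 + 2 = -1310, attained at (4, -4).

-1310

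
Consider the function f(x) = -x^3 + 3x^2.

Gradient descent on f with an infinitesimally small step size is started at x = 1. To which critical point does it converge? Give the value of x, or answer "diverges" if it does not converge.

f'(x) = -3x(x - 2), so f'(1) = 3.
Gradient descent moves in the -f' direction, i.e. x is decreasing.
The nearest critical point in that direction is x = 0, where f'' = 6 > 0 (a local minimum). The iterate converges there.

0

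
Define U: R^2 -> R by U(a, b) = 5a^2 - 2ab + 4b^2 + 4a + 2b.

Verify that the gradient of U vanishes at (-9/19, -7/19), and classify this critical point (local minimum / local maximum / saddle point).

∇U = (10a - 2b + 4, -2a + 8b + 2); substituting (-9/19, -7/19) gives ∇U = (0, 0), so (-9/19, -7/19) is indeed a critical point.
The Hessian of U is constant: H = [[10, -2], [-2, 8]].
det(H) = 10·8 − (-2)² = 76.
det(H) > 0 and tr(H) = 18 > 0, so H is positive definite and the point is a local minimum.

local minimum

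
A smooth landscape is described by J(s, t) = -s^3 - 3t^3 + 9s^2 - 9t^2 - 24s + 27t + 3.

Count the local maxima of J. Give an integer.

1

J separates as a function of s plus a function of t, so ∇J=0 decouples.
∂J/∂s = -3(s - 4)(s - 2) = 0 at s ∈ {2, 4}; ∂J/∂t = -9(t - 1)(t + 3) = 0 at t ∈ {-3, 1}.
The Hessian is diagonal: diag(J_ss, J_tt). Second derivatives: J_ss(2)=6, J_ss(4)=-6; J_tt(-3)=36, J_tt(1)=-36.
Local maxima occur where both diagonal entries negative: (4, 1). Count: 1.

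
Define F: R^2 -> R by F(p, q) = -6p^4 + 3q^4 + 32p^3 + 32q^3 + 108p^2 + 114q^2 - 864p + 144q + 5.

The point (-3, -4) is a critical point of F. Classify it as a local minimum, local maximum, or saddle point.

The mixed partial ∂²F/∂p∂q is 0, so the Hessian at any point is diag(F_pp, F_qq) = diag(24(-3p^2 + 8p + 9), 12(3q^2 + 16q + 19)).
At (-3, -4): H = diag(-1008, 36).
The eigenvalues have opposite signs, so H is indefinite: a saddle point.

saddle point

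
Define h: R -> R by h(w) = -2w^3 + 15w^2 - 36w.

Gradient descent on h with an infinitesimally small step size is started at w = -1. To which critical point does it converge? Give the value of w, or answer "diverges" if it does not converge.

2

h'(w) = -6(w - 3)(w - 2), so h'(-1) = -72.
Gradient descent moves in the -h' direction, i.e. w is increasing.
The nearest critical point in that direction is w = 2, where h'' = 6 > 0 (a local minimum). The iterate converges there.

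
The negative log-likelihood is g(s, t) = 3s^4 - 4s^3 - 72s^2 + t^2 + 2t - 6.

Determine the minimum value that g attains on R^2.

-647

g(s,t) separates as P(s) + Q(t) − 6, so its minimum is min P + min Q − 6.
P'(s) = 12s(s - 4)(s + 3) vanishes at s ∈ {-3, 0, 4}; Q'(t) = 2(t + 1) vanishes at t ∈ {-1}.
Local minima of P (where P''>0): P(-3)=-297, P(4)=-640. Local minima of Q: Q(-1)=-1.
So the global minimum of g is P(4) + Q(-1) − 6 = -640 − 1 − 6 = -647, attained at (4, -1).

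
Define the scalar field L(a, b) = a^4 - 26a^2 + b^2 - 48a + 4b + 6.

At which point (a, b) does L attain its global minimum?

(4, -2)

L(a,b) separates as P(a) + Q(b) + 6, so its minimum is min P + min Q + 6.
P'(a) = 4(a - 4)(a + 1)(a + 3) vanishes at a ∈ {-3, -1, 4}; Q'(b) = 2b + 4 vanishes at b ∈ {-2}.
Local minima of P (where P''>0): P(-3)=-9, P(4)=-352. Local minima of Q: Q(-2)=-4.
So the global minimum of L is P(4) + Q(-2) + 6 = -352 − 4 + 6 = -350, attained at (4, -2).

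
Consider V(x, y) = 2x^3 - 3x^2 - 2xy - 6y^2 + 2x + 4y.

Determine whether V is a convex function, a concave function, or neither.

The term 2x^3 is cubic, so the Hessian is not constant.
∂²V/∂x² = 12x - 6, which takes both signs as x varies (negative for sufficiently negative x). A diagonal entry of the Hessian changing sign means the Hessian is neither positive- nor negative-semidefinite on all of R^2.

neither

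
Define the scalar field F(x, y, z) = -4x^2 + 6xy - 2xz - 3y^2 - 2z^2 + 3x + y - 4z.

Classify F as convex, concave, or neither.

F is quadratic, so its Hessian is the constant matrix H = [[-8, 6, -2], [6, -6, 0], [-2, 0, -4]].
Leading principal minors: -8, 12, -24.
Signs alternate −, +, − ⇒ H ≺ 0 ⇒ concave.

concave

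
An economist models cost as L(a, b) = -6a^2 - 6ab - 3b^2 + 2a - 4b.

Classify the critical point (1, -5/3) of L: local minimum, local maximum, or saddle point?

local maximum

The Hessian of L is constant: H = [[-12, -6], [-6, -6]].
det(H) = (-12)·(-6) − (-6)² = 36.
det(H) > 0 and tr(H) = -18 < 0, so H is negative definite and the point is a local maximum.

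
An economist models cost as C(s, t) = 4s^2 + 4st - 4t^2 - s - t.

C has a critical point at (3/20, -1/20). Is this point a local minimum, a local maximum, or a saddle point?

The Hessian of C is constant: H = [[8, 4], [4, -8]].
det(H) = 8·(-8) − 4² = -80.
Since det(H) < 0, H is indefinite and the critical point is a saddle point.

saddle point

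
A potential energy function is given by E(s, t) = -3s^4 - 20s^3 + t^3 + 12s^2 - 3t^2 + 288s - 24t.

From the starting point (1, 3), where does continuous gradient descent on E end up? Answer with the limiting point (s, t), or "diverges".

E is separable, so gradient descent decouples: s follows -∂E/∂s, t follows -∂E/∂t.
∂E/∂s = -12(s - 2)(s + 3)(s + 4); at s=1 this is 240, so s decreases.
∂E/∂t = 3(t - 4)(t + 2); at t=3 this is -15, so t increases.
s converges to its nearest critical value -3 (a local min of the s-part); t converges to 4. The iterate converges to (-3, 4).

(-3, 4)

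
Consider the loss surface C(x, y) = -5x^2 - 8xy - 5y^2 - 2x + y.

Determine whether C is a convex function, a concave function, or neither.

C is quadratic, so its Hessian is the constant matrix H = [[-10, -8], [-8, -10]].
det(H) = 36, tr(H) = -20.
det(H) > 0 and tr(H) < 0, so H is negative definite everywhere: concave.

concave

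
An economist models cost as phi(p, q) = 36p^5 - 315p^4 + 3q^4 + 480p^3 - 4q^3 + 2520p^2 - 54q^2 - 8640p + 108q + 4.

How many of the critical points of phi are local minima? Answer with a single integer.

4

phi separates as a function of p plus a function of q, so ∇phi=0 decouples.
∂phi/∂p = 180(p - 4)(p - 3)(p - 2)(p + 2) = 0 at p ∈ {-2, 2, 3, 4}; ∂phi/∂q = 12(q - 3)(q - 1)(q + 3) = 0 at q ∈ {-3, 1, 3}.
The Hessian is diagonal: diag(phi_pp, phi_qq). Second derivatives: phi_pp(-2)=-21600, phi_pp(2)=1440, phi_pp(3)=-900, phi_pp(4)=2160; phi_qq(-3)=288, phi_qq(1)=-96, phi_qq(3)=144.
Local minima occur where both diagonal entries positive: (2, -3), (2, 3), (4, -3), (4, 3). Count: 4.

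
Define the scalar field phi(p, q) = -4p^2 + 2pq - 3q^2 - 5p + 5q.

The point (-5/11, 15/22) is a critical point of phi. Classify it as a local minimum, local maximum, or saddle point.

local maximum

The Hessian of phi is constant: H = [[-8, 2], [2, -6]].
det(H) = (-8)·(-6) − 2² = 44.
det(H) > 0 and tr(H) = -14 < 0, so H is negative definite and the point is a local maximum.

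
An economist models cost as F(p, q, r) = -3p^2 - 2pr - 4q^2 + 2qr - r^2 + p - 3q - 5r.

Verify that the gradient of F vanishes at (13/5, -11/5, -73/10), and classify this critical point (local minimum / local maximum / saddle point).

∇F = (-6p - 2r + 1, -8q + 2r - 3, -2p + 2q - 2r - 5); substituting (13/5, -11/5, -73/10) gives ∇F = (0, 0, 0), so (13/5, -11/5, -73/10) is indeed a critical point.
The Hessian is constant: H = [[-6, 0, -2], [0, -8, 2], [-2, 2, -2]].
Leading principal minors: Δ₁ = -6, Δ₂ = 48, Δ₃ = -40.
The minors alternate sign starting negative (−, +, −), so H is negative definite: a local maximum.

local maximum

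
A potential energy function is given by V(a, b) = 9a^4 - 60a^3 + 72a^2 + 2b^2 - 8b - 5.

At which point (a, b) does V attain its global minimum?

V(a,b) separates as P(a) + Q(b) − 5, so its minimum is min P + min Q − 5.
P'(a) = 36a(a - 4)(a - 1) vanishes at a ∈ {0, 1, 4}; Q'(b) = 4b - 8 vanishes at b ∈ {2}.
Local minima of P (where P''>0): P(0)=0, P(4)=-384. Local minima of Q: Q(2)=-8.
So the global minimum of V is P(4) + Q(2) − 5 = -384 − 8 − 5 = -397, attained at (4, 2).

(4, 2)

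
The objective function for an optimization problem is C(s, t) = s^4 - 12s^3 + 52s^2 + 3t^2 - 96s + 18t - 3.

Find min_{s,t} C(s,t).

-94

C(s,t) separates as P(s) + Q(t) − 3, so its minimum is min P + min Q − 3.
P'(s) = 4(s - 4)(s - 3)(s - 2) vanishes at s ∈ {2, 3, 4}; Q'(t) = 6(t + 3) vanishes at t ∈ {-3}.
Local minima of P (where P''>0): P(2)=-64, P(4)=-64. Local minima of Q: Q(-3)=-27.
So the global minimum of C is P(2) + Q(-3) − 3 = -64 − 27 − 3 = -94, attained at (2, -3).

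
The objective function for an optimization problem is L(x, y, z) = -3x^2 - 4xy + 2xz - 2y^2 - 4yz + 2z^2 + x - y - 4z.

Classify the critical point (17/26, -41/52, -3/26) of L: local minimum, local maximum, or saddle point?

The Hessian is constant: H = [[-6, -4, 2], [-4, -4, -4], [2, -4, 4]].
Leading principal minors: Δ₁ = -6, Δ₂ = 8, Δ₃ = 208.
The minors fit neither the all-positive nor the alternating-sign pattern, so H is indefinite: a saddle point.

saddle point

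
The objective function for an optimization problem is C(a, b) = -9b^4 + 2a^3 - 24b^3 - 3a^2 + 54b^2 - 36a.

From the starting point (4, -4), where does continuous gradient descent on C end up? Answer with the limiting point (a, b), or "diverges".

C is separable, so gradient descent decouples: a follows -∂C/∂a, b follows -∂C/∂b.
∂C/∂a = 6(a - 3)(a + 2); at a=4 this is 36, so a decreases.
∂C/∂b = -36b(b - 1)(b + 3); at b=-4 this is 720, so b decreases.
The b-coordinate has no critical point in that direction and runs off to infinity.

diverges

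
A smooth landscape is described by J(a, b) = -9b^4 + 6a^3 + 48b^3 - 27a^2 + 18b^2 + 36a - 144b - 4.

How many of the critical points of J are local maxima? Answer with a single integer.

J separates as a function of a plus a function of b, so ∇J=0 decouples.
∂J/∂a = 18(a - 2)(a - 1) = 0 at a ∈ {1, 2}; ∂J/∂b = -36(b - 4)(b - 1)(b + 1) = 0 at b ∈ {-1, 1, 4}.
The Hessian is diagonal: diag(J_aa, J_bb). Second derivatives: J_aa(1)=-18, J_aa(2)=18; J_bb(-1)=-360, J_bb(1)=216, J_bb(4)=-540.
Local maxima occur where both diagonal entries negative: (1, -1), (1, 4). Count: 2.

2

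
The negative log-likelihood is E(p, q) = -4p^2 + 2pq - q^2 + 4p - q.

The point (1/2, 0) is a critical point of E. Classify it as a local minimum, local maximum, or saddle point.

local maximum

The Hessian of E is constant: H = [[-8, 2], [2, -2]].
det(H) = (-8)·(-2) − 2² = 12.
det(H) > 0 and tr(H) = -10 < 0, so H is negative definite and the point is a local maximum.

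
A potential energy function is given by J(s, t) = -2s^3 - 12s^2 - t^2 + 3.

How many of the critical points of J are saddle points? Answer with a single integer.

J separates as a function of s plus a function of t, so ∇J=0 decouples.
∂J/∂s = -6s(s + 4) = 0 at s ∈ {-4, 0}; ∂J/∂t = -2t = 0 at t ∈ {0}.
The Hessian is diagonal: diag(J_ss, J_tt). Second derivatives: J_ss(-4)=24, J_ss(0)=-24; J_tt(0)=-2.
Saddle points occur where the two diagonal entries have opposite signs: (-4, 0). Count: 1.

1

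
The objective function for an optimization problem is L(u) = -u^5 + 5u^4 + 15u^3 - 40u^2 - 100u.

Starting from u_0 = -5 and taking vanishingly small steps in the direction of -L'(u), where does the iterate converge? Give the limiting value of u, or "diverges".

-2

L'(u) = -5(u - 5)(u - 2)(u + 1)(u + 2), so L'(-5) = -4200.
Gradient descent moves in the -L' direction, i.e. u is increasing.
The nearest critical point in that direction is u = -2, where L'' = 140 > 0 (a local minimum). The iterate converges there.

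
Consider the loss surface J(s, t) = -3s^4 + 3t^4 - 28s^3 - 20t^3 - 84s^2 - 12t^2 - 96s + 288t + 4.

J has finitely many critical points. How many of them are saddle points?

J separates as a function of s plus a function of t, so ∇J=0 decouples.
∂J/∂s = -12(s + 1)(s + 2)(s + 4) = 0 at s ∈ {-4, -2, -1}; ∂J/∂t = 12(t - 4)(t - 3)(t + 2) = 0 at t ∈ {-2, 3, 4}.
The Hessian is diagonal: diag(J_ss, J_tt). Second derivatives: J_ss(-4)=-72, J_ss(-2)=24, J_ss(-1)=-36; J_tt(-2)=360, J_tt(3)=-60, J_tt(4)=72.
Saddle points occur where the two diagonal entries have opposite signs: (-4, -2), (-4, 4), (-2, 3), (-1, -2), (-1, 4). Count: 5.

5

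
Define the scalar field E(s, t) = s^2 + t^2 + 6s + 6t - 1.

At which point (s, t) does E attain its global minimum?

E(s,t) separates as P(s) + Q(t) − 1, so its minimum is min P + min Q − 1.
P'(s) = 2s + 6 vanishes at s ∈ {-3}; Q'(t) = 2(t + 3) vanishes at t ∈ {-3}.
Local minima of P (where P''>0): P(-3)=-9. Local minima of Q: Q(-3)=-9.
So the global minimum of E is P(-3) + Q(-3) − 1 = -9 − 9 − 1 = -19, attained at (-3, -3).

(-3, -3)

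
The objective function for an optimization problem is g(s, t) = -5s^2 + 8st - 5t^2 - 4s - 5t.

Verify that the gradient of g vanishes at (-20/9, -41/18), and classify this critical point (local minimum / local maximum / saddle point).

∇g = (-10s + 8t - 4, 8s - 10t - 5); substituting (-20/9, -41/18) gives ∇g = (0, 0), so (-20/9, -41/18) is indeed a critical point.
The Hessian of g is constant: H = [[-10, 8], [8, -10]].
det(H) = (-10)·(-10) − 8² = 36.
det(H) > 0 and tr(H) = -20 < 0, so H is negative definite and the point is a local maximum.

local maximum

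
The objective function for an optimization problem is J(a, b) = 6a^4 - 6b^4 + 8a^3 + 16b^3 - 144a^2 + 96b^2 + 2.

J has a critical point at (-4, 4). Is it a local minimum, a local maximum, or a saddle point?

saddle point

The mixed partial ∂²J/∂a∂b is 0, so the Hessian at any point is diag(J_aa, J_bb) = diag(24(3a^2 + 2a - 12), 24(-3b^2 + 4b + 8)).
At (-4, 4): H = diag(672, -576).
The eigenvalues have opposite signs, so H is indefinite: a saddle point.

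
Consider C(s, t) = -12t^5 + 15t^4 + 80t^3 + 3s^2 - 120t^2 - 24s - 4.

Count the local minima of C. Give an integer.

C separates as a function of s plus a function of t, so ∇C=0 decouples.
∂C/∂s = 6(s - 4) = 0 at s ∈ {4}; ∂C/∂t = -60t(t - 2)(t - 1)(t + 2) = 0 at t ∈ {-2, 0, 1, 2}.
The Hessian is diagonal: diag(C_ss, C_tt). Second derivatives: C_ss(4)=6; C_tt(-2)=1440, C_tt(0)=-240, C_tt(1)=180, C_tt(2)=-480.
Local minima occur where both diagonal entries positive: (4, -2), (4, 1). Count: 2.

2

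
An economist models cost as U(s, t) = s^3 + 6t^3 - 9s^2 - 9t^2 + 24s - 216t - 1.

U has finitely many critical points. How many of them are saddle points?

2

U separates as a function of s plus a function of t, so ∇U=0 decouples.
∂U/∂s = 3(s - 4)(s - 2) = 0 at s ∈ {2, 4}; ∂U/∂t = 18(t - 4)(t + 3) = 0 at t ∈ {-3, 4}.
The Hessian is diagonal: diag(U_ss, U_tt). Second derivatives: U_ss(2)=-6, U_ss(4)=6; U_tt(-3)=-126, U_tt(4)=126.
Saddle points occur where the two diagonal entries have opposite signs: (2, 4), (4, -3). Count: 2.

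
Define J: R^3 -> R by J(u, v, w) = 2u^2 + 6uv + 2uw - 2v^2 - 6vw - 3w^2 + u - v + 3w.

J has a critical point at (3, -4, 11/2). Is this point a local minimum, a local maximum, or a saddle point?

saddle point

The Hessian is constant: H = [[4, 6, 2], [6, -4, -6], [2, -6, -6]].
Leading principal minors: Δ₁ = 4, Δ₂ = -52, Δ₃ = 40.
The minors fit neither the all-positive nor the alternating-sign pattern, so H is indefinite: a saddle point.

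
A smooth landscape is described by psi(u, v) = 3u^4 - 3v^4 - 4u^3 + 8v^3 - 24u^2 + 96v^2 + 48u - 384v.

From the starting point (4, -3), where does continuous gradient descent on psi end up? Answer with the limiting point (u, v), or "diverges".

(2, 2)

psi is separable, so gradient descent decouples: u follows -∂psi/∂u, v follows -∂psi/∂v.
∂psi/∂u = 12(u - 2)(u - 1)(u + 2); at u=4 this is 432, so u decreases.
∂psi/∂v = -12(v - 4)(v - 2)(v + 4); at v=-3 this is -420, so v increases.
u converges to its nearest critical value 2 (a local min of the u-part); v converges to 2. The iterate converges to (2, 2).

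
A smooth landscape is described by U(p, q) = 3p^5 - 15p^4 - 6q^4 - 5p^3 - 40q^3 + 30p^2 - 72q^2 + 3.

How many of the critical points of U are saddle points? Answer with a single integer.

U separates as a function of p plus a function of q, so ∇U=0 decouples.
∂U/∂p = 15p(p - 4)(p - 1)(p + 1) = 0 at p ∈ {-1, 0, 1, 4}; ∂U/∂q = -24q(q + 2)(q + 3) = 0 at q ∈ {-3, -2, 0}.
The Hessian is diagonal: diag(U_pp, U_qq). Second derivatives: U_pp(-1)=-150, U_pp(0)=60, U_pp(1)=-90, U_pp(4)=900; U_qq(-3)=-72, U_qq(-2)=48, U_qq(0)=-144.
Saddle points occur where the two diagonal entries have opposite signs: (-1, -2), (0, -3), (0, 0), (1, -2), (4, -3), (4, 0). Count: 6.

6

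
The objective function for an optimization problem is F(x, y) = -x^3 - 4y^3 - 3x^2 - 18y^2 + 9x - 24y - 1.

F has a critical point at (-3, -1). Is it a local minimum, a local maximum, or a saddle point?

The mixed partial ∂²F/∂x∂y is 0, so the Hessian at any point is diag(F_xx, F_yy) = diag(-6(x + 1), -12(2y + 3)).
At (-3, -1): H = diag(12, -12).
The eigenvalues have opposite signs, so H is indefinite: a saddle point.

saddle point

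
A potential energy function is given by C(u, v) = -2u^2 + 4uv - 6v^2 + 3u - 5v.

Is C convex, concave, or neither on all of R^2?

C is quadratic, so its Hessian is the constant matrix H = [[-4, 4], [4, -12]].
det(H) = 32, tr(H) = -16.
det(H) > 0 and tr(H) < 0, so H is negative definite everywhere: concave.

concave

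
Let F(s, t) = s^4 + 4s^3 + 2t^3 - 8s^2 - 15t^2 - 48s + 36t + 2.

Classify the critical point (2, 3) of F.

The mixed partial ∂²F/∂s∂t is 0, so the Hessian at any point is diag(F_ss, F_tt) = diag(4(3s^2 + 6s - 4), 6(2t - 5)).
At (2, 3): H = diag(80, 6).
Both eigenvalues are positive, so H is positive definite: a local minimum.

local minimum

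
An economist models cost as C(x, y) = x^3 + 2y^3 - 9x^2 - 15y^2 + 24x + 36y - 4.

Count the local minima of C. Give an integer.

1

C separates as a function of x plus a function of y, so ∇C=0 decouples.
∂C/∂x = 3(x - 4)(x - 2) = 0 at x ∈ {2, 4}; ∂C/∂y = 6(y - 3)(y - 2) = 0 at y ∈ {2, 3}.
The Hessian is diagonal: diag(C_xx, C_yy). Second derivatives: C_xx(2)=-6, C_xx(4)=6; C_yy(2)=-6, C_yy(3)=6.
Local minima occur where both diagonal entries positive: (4, 3). Count: 1.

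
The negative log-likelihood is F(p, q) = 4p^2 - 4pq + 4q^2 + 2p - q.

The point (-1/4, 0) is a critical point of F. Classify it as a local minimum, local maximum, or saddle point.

The Hessian of F is constant: H = [[8, -4], [-4, 8]].
det(H) = 8·8 − (-4)² = 48.
det(H) > 0 and tr(H) = 16 > 0, so H is positive definite and the point is a local minimum.

local minimum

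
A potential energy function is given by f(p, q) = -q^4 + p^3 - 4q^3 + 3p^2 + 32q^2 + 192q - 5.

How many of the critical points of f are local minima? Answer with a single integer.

1

f separates as a function of p plus a function of q, so ∇f=0 decouples.
∂f/∂p = 3p(p + 2) = 0 at p ∈ {-2, 0}; ∂f/∂q = -4(q - 4)(q + 3)(q + 4) = 0 at q ∈ {-4, -3, 4}.
The Hessian is diagonal: diag(f_pp, f_qq). Second derivatives: f_pp(-2)=-6, f_pp(0)=6; f_qq(-4)=-32, f_qq(-3)=28, f_qq(4)=-224.
Local minima occur where both diagonal entries positive: (0, -3). Count: 1.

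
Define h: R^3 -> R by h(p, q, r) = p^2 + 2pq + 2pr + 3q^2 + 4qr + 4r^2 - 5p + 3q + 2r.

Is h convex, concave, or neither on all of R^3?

h is quadratic, so its Hessian is the constant matrix H = [[2, 2, 2], [2, 6, 4], [2, 4, 8]].
Leading principal minors: 2, 8, 40.
All positive ⇒ H ≻ 0 ⇒ convex.

convex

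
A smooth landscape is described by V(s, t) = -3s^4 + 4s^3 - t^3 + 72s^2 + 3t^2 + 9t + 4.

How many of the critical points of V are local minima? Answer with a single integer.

V separates as a function of s plus a function of t, so ∇V=0 decouples.
∂V/∂s = -12s(s - 4)(s + 3) = 0 at s ∈ {-3, 0, 4}; ∂V/∂t = -3(t - 3)(t + 1) = 0 at t ∈ {-1, 3}.
The Hessian is diagonal: diag(V_ss, V_tt). Second derivatives: V_ss(-3)=-252, V_ss(0)=144, V_ss(4)=-336; V_tt(-1)=12, V_tt(3)=-12.
Local minima occur where both diagonal entries positive: (0, -1). Count: 1.

1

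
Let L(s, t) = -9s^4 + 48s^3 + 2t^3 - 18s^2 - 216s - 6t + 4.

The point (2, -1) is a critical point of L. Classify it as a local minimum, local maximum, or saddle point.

saddle point

The mixed partial ∂²L/∂s∂t is 0, so the Hessian at any point is diag(L_ss, L_tt) = diag(36(-3s^2 + 8s - 1), 12t).
At (2, -1): H = diag(108, -12).
The eigenvalues have opposite signs, so H is indefinite: a saddle point.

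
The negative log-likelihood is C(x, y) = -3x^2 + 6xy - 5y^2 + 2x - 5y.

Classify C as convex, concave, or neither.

concave

C is quadratic, so its Hessian is the constant matrix H = [[-6, 6], [6, -10]].
det(H) = 24, tr(H) = -16.
det(H) > 0 and tr(H) < 0, so H is negative definite everywhere: concave.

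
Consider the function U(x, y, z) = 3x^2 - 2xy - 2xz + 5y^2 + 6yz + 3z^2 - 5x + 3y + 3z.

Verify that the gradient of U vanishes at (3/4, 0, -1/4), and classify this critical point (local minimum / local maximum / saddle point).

local minimum

∇U = (6x - 2y - 2z - 5, -2x + 10y + 6z + 3, -2x + 6y + 6z + 3); substituting (3/4, 0, -1/4) gives ∇U = (0, 0, 0), so (3/4, 0, -1/4) is indeed a critical point.
The Hessian is constant: H = [[6, -2, -2], [-2, 10, 6], [-2, 6, 6]].
Leading principal minors: Δ₁ = 6, Δ₂ = 56, Δ₃ = 128.
All leading minors are positive, so H is positive definite: a local minimum.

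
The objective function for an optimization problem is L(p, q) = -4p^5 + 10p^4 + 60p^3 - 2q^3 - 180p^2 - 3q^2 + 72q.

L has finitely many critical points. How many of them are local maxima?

L separates as a function of p plus a function of q, so ∇L=0 decouples.
∂L/∂p = -20p(p - 3)(p - 2)(p + 3) = 0 at p ∈ {-3, 0, 2, 3}; ∂L/∂q = -6(q - 3)(q + 4) = 0 at q ∈ {-4, 3}.
The Hessian is diagonal: diag(L_pp, L_qq). Second derivatives: L_pp(-3)=1800, L_pp(0)=-360, L_pp(2)=200, L_pp(3)=-360; L_qq(-4)=42, L_qq(3)=-42.
Local maxima occur where both diagonal entries negative: (0, 3), (3, 3). Count: 2.

2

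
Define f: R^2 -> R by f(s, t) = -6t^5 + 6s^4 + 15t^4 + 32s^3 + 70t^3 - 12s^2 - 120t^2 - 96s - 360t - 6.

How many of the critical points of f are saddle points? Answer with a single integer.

f separates as a function of s plus a function of t, so ∇f=0 decouples.
∂f/∂s = 24(s - 1)(s + 1)(s + 4) = 0 at s ∈ {-4, -1, 1}; ∂f/∂t = -30(t - 3)(t - 2)(t + 1)(t + 2) = 0 at t ∈ {-2, -1, 2, 3}.
The Hessian is diagonal: diag(f_ss, f_tt). Second derivatives: f_ss(-4)=360, f_ss(-1)=-144, f_ss(1)=240; f_tt(-2)=600, f_tt(-1)=-360, f_tt(2)=360, f_tt(3)=-600.
Saddle points occur where the two diagonal entries have opposite signs: (-4, -1), (-4, 3), (-1, -2), (-1, 2), (1, -1), (1, 3). Count: 6.

6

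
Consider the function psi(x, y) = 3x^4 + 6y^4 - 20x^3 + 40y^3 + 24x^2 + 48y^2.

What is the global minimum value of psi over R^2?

psi(x,y) separates as P(x) + Q(y), so its minimum is min P + min Q.
P'(x) = 12x(x - 4)(x - 1) vanishes at x ∈ {0, 1, 4}; Q'(y) = 24y(y + 1)(y + 4) vanishes at y ∈ {-4, -1, 0}.
Local minima of P (where P''>0): P(0)=0, P(4)=-128. Local minima of Q: Q(-4)=-256, Q(0)=0.
So the global minimum of psi is P(4) + Q(-4) = -128 − 256 = -384, attained at (4, -4).

-384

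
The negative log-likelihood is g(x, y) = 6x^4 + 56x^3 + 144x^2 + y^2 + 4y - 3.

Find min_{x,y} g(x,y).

-7

g(x,y) separates as P(x) + Q(y) − 3, so its minimum is min P + min Q − 3.
P'(x) = 24x(x + 3)(x + 4) vanishes at x ∈ {-4, -3, 0}; Q'(y) = 2y + 4 vanishes at y ∈ {-2}.
Local minima of P (where P''>0): P(-4)=256, P(0)=0. Local minima of Q: Q(-2)=-4.
So the global minimum of g is P(0) + Q(-2) − 3 = 0 − 4 − 3 = -7, attained at (0, -2).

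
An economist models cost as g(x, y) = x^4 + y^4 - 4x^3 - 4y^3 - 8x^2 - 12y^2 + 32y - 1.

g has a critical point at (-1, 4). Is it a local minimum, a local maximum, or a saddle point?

local minimum

The mixed partial ∂²g/∂x∂y is 0, so the Hessian at any point is diag(g_xx, g_yy) = diag(4(3x^2 - 6x - 4), 12(y^2 - 2y - 2)).
At (-1, 4): H = diag(20, 72).
Both eigenvalues are positive, so H is positive definite: a local minimum.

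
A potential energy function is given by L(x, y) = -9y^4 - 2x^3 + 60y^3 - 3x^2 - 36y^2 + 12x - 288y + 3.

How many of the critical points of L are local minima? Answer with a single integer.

1

L separates as a function of x plus a function of y, so ∇L=0 decouples.
∂L/∂x = -6(x - 1)(x + 2) = 0 at x ∈ {-2, 1}; ∂L/∂y = -36(y - 4)(y - 2)(y + 1) = 0 at y ∈ {-1, 2, 4}.
The Hessian is diagonal: diag(L_xx, L_yy). Second derivatives: L_xx(-2)=18, L_xx(1)=-18; L_yy(-1)=-540, L_yy(2)=216, L_yy(4)=-360.
Local minima occur where both diagonal entries positive: (-2, 2). Count: 1.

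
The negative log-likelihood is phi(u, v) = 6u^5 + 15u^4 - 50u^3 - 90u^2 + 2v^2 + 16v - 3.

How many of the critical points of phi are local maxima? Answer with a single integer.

phi separates as a function of u plus a function of v, so ∇phi=0 decouples.
∂phi/∂u = 30u(u - 2)(u + 1)(u + 3) = 0 at u ∈ {-3, -1, 0, 2}; ∂phi/∂v = 4(v + 4) = 0 at v ∈ {-4}.
The Hessian is diagonal: diag(phi_uu, phi_vv). Second derivatives: phi_uu(-3)=-900, phi_uu(-1)=180, phi_uu(0)=-180, phi_uu(2)=900; phi_vv(-4)=4.
Local maxima occur where both diagonal entries negative: none. Count: 0.

0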